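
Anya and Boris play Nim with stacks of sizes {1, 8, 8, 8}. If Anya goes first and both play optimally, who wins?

Anya wins

Compute the nim-sum pairwise:
1 ^ 8 = 9
9 ^ 8 = 1
1 ^ 8 = 9
The nim-sum is 9 ≠ 0, so this is an N-position: the player to move can win; Anya has a winning move.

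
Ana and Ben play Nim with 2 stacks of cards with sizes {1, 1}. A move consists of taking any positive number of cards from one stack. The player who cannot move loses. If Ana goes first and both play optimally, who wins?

Ben wins

Bitwise XOR of the heap sizes:
  1  (1)
  1  (1)
  -
  0  (0)
The nim-sum is 0, so this is a P-position: the player to move is in a losing position under optimal play; Ana is about to move from it and so loses — Ben wins.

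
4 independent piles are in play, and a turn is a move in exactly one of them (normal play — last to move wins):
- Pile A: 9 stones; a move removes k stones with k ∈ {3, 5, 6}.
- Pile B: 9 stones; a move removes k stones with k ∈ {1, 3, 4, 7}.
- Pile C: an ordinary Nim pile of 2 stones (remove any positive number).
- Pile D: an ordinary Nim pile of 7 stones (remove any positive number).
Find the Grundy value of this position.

4

Build the Grundy sequence for pile A with g(k) = mex{g(k−s) : s ∈ {3, 5, 6}, s ≤ k}:
g(0) = mex{} = 0
g(1) = mex{} = 0
g(2) = mex{} = 0
g(3) = mex{0} = 1
g(4) = mex{0} = 1
g(5) = mex{0} = 1
g(6) = mex{0,1} = 2
g(7) = mex{0,1} = 2
g(8) = mex{0,1} = 2
g(9) = mex{1,2} = 0
So g(9) = 0.
Grundy values for pile B (subtraction set {1, 3, 4, 7}):
g(0) = mex{} = 0
g(1) = mex{0} = 1
g(2) = mex{1} = 0
g(3) = mex{0} = 1
g(4) = mex{0,1} = 2
g(5) = mex{0,1,2} = 3
g(6) = mex{0,1,3} = 2
g(7) = mex{0,1,2} = 3
g(8) = mex{1,2,3} = 0
g(9) = mex{0,2,3} = 1
So g(9) = 1.
Pile C is a plain Nim pile of size 2, so its Grundy value is 2.
Pile D is a plain Nim pile of size 7, so its Grundy value is 7.
By the Sprague-Grundy theorem, the Grundy value of a sum of independent games is the XOR of the component values.
Combined value = 0 ⊕ 1 ⊕ 2 ⊕ 7 = 4.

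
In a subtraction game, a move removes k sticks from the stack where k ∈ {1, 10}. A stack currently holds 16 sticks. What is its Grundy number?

1

Build the Grundy sequence with g(k) = mex{g(k−s) : s ∈ {1, 10}, s ≤ k}:
k:     0  1  2  3  4  5  6  7  8  9 10 11 12 13 14 15 16
g(k):  0  1  0  1  0  1  0  1  0  1  2  0  1  0  1  0  1
So g(16) = 1.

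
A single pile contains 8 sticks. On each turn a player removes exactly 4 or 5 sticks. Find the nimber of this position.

Grundy values for subtraction set {4, 5}:
k:     0  1  2  3  4  5  6  7  8
g(k):  0  0  0  0  1  1  1  1  2
So g(8) = 2.

2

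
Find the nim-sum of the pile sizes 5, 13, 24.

Bitwise XOR of the heap sizes:
  00101  (5)
  01101  (13)
  11000  (24)
  -----
  10000  (16)

16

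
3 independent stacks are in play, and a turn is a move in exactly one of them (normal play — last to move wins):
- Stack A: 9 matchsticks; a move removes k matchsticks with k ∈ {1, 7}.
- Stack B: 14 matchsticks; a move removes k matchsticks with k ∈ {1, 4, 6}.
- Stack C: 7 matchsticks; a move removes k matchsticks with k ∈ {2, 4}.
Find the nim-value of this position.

3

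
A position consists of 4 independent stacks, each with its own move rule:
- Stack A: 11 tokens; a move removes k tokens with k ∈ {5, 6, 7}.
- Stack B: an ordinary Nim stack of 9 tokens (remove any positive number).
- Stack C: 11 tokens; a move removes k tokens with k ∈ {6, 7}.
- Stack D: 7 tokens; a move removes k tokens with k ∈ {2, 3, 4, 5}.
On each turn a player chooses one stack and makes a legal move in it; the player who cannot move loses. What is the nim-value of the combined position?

Grundy values for stack A (subtraction set {5, 6, 7}):
k:     0  1  2  3  4  5  6  7  8  9 10 11
g(k):  0  0  0  0  0  1  1  1  1  1  2  2
So g(11) = 2.
Stack B is a plain Nim stack of size 9, so its Grundy value is 9.
For stack C, compute g(0), g(1), … with moves {6, 7}:
k:     0  1  2  3  4  5  6  7  8  9 10 11
g(k):  0  0  0  0  0  0  1  1  1  1  1  1
So g(11) = 1.
For stack D, compute g(0), g(1), … with moves {2, 3, 4, 5}:
g(0) = mex{} = 0
g(1) = mex{} = 0
g(2) = mex{0} = 1
g(3) = mex{0} = 1
g(4) = mex{0,1} = 2
g(5) = mex{0,1} = 2
g(6) = mex{0,1,2} = 3
g(7) = mex{1,2} = 0
So g(7) = 0.
By the Sprague-Grundy theorem, the Grundy value of a sum of independent games is the XOR of the component values.
Combined value = 2 ⊕ 9 ⊕ 1 ⊕ 0 = 10.

10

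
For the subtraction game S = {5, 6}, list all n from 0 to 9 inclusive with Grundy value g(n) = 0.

0, 1, 2, 3, 4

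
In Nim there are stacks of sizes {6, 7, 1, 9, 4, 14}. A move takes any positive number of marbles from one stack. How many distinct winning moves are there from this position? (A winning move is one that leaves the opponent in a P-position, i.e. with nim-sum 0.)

3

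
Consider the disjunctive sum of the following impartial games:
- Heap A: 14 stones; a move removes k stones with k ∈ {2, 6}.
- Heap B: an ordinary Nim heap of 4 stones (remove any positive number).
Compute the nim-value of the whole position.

5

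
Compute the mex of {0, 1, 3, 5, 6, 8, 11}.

2

The values 0, 1 are all present; 2 is the first non-negative integer missing from the set.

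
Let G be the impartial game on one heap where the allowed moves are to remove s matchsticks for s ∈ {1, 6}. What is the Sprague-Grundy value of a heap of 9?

Grundy values for subtraction set {1, 6}:
k:     0  1  2  3  4  5  6  7  8  9
g(k):  0  1  0  1  0  1  2  0  1  0
So g(9) = 0.

0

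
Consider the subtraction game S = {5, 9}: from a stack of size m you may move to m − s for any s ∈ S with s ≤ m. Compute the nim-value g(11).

2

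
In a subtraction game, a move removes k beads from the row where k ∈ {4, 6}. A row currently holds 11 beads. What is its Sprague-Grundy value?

0

Compute g(0), g(1), … for moves {4, 6}:
g(0) = mex{} = 0
g(1) = mex{} = 0
g(2) = mex{} = 0
g(3) = mex{} = 0
g(4) = mex{0} = 1
g(5) = mex{0} = 1
g(6) = mex{0} = 1
g(7) = mex{0} = 1
g(8) = mex{0,1} = 2
g(9) = mex{0,1} = 2
g(10) = mex{1} = 0
g(11) = mex{1} = 0
So g(11) = 0.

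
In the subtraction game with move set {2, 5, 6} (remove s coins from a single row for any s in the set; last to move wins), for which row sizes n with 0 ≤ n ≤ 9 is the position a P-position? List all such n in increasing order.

0, 1, 4, 8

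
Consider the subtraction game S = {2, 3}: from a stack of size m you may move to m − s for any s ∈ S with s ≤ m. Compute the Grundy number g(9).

2

Compute g(0), g(1), … for moves {2, 3}:
g(0) = mex{} = 0
g(1) = mex{} = 0
g(2) = mex{0} = 1
g(3) = mex{0} = 1
g(4) = mex{0,1} = 2
g(5) = mex{1} = 0
g(6) = mex{1,2} = 0
g(7) = mex{0,2} = 1
g(8) = mex{0} = 1
g(9) = mex{0,1} = 2
So g(9) = 2.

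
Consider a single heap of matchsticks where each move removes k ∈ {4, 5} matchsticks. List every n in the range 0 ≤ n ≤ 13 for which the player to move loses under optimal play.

0, 1, 2, 3, 9, 10, 11, 12

Build the Grundy sequence with g(k) = mex{g(k−s) : s ∈ {4, 5}, s ≤ k}:
k:     0  1  2  3  4  5  6  7  8  9 10 11 12 13
g(k):  0  0  0  0  1  1  1  1  2  0  0  0  0  1
The P-positions (g = 0) in 0..13 are 0, 1, 2, 3, 9, 10, 11, 12.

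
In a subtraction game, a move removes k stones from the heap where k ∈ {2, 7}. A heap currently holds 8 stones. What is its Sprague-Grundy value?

Build the Grundy sequence with g(k) = mex{g(k−s) : s ∈ {2, 7}, s ≤ k}:
k:     0  1  2  3  4  5  6  7  8
g(k):  0  0  1  1  0  0  1  1  2
So g(8) = 2.

2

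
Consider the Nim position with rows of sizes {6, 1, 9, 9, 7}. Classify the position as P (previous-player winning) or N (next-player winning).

Compute the nim-sum pairwise:
6 ^ 1 = 7
7 ^ 9 = 14
14 ^ 9 = 7
7 ^ 7 = 0
The nim-sum is 0, so this is a P-position: the player to move is in a losing position under optimal play.

P-position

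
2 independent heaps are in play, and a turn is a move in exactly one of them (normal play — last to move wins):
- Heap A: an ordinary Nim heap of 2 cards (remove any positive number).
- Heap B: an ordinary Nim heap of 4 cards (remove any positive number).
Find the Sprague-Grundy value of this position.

Heap A is a plain Nim heap of size 2, so its Grundy value is 2.
Heap B is a plain Nim heap of size 4, so its Grundy value is 4.
By the Sprague-Grundy theorem, the Grundy value of a sum of independent games is the XOR of the component values.
Combined value = 2 ⊕ 4 = 6.

6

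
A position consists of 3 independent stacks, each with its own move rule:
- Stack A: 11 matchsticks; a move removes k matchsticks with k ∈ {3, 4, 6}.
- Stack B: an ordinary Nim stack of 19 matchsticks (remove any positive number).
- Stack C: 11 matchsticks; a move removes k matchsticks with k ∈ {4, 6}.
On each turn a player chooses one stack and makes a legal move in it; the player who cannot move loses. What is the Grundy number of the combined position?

19

For stack A, compute g(0), g(1), … with moves {3, 4, 6}:
k:     0  1  2  3  4  5  6  7  8  9 10 11
g(k):  0  0  0  1  1  1  2  2  2  0  0  0
So g(11) = 0.
Stack B is a plain Nim stack of size 19, so its Grundy value is 19.
Build the Grundy sequence for stack C with g(k) = mex{g(k−s) : s ∈ {4, 6}, s ≤ k}:
k:     0  1  2  3  4  5  6  7  8  9 10 11
g(k):  0  0  0  0  1  1  1  1  2  2  0  0
So g(11) = 0.
By the Sprague-Grundy theorem, the Grundy value of a sum of independent games is the XOR of the component values.
Combined value = 0 XOR 19 XOR 0 = 19.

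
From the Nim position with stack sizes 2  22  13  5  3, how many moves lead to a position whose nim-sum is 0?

Compute the nim-sum pairwise:
2 ⊕ 22 = 20
20 ⊕ 13 = 25
25 ⊕ 5 = 28
28 ⊕ 3 = 31
The overall nim-sum is X = 31. A stack of size p has a winning move iff p XOR X < p (reduce it to p XOR X).
  2: 2 XOR 31 = 29 ≥ 2 — no move.
  22: 22 XOR 31 = 9 < 22 — winning move (to 9).
  13: 13 XOR 31 = 18 ≥ 13 — no move.
  5: 5 XOR 31 = 26 ≥ 5 — no move.
  3: 3 XOR 31 = 28 ≥ 3 — no move.
That gives 1 winning move.

1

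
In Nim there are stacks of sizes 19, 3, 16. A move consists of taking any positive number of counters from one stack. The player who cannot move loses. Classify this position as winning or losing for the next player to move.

In binary:
  10011  (19)
  00011  (3)
  10000  (16)
  -----
  00000  (0)
The nim-sum is 0, so this is a P-position: the player to move is in a losing position under optimal play.

Losing position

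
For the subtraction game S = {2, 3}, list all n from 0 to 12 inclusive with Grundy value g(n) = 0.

0, 1, 5, 6, 10, 11

Build the Grundy sequence with g(k) = mex{g(k−s) : s ∈ {2, 3}, s ≤ k}:
g(0) = mex{} = 0
g(1) = mex{} = 0
g(2) = mex{0} = 1
g(3) = mex{0} = 1
g(4) = mex{0,1} = 2
g(5) = mex{1} = 0
g(6) = mex{1,2} = 0
g(7) = mex{0,2} = 1
g(8) = mex{0} = 1
g(9) = mex{0,1} = 2
g(10) = mex{1} = 0
g(11) = mex{1,2} = 0
g(12) = mex{0,2} = 1
The P-positions (g = 0) in 0..12 are 0, 1, 5, 6, 10, 11.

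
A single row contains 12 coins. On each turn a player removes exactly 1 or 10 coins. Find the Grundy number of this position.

1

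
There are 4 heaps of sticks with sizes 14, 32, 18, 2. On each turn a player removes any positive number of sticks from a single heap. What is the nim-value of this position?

62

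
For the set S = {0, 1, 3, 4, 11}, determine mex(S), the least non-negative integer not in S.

2

The values 0, 1 are all present; 2 is the first non-negative integer missing from the set.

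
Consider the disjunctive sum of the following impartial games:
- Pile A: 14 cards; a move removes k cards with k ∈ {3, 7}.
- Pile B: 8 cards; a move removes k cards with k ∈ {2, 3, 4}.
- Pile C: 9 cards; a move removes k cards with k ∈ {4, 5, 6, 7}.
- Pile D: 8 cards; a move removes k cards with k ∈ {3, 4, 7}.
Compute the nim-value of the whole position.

Grundy values for pile A (subtraction set {3, 7}):
g(0) = mex{} = 0
g(1) = mex{} = 0
g(2) = mex{} = 0
g(3) = mex{0} = 1
g(4) = mex{0} = 1
g(5) = mex{0} = 1
g(6) = mex{1} = 0
g(7) = mex{0,1} = 2
g(8) = mex{0,1} = 2
g(9) = mex{0} = 1
g(10) = mex{1,2} = 0
g(11) = mex{1,2} = 0
g(12) = mex{1} = 0
g(13) = mex{0} = 1
g(14) = mex{0,2} = 1
So g(14) = 1.
For pile B, compute g(0), g(1), … with moves {2, 3, 4}:
k:     0  1  2  3  4  5  6  7  8
g(k):  0  0  1  1  2  2  0  0  1
So g(8) = 1.
Build the Grundy sequence for pile C with g(k) = mex{g(k−s) : s ∈ {4, 5, 6, 7}, s ≤ k}:
k:     0  1  2  3  4  5  6  7  8  9
g(k):  0  0  0  0  1  1  1  1  2  2
So g(9) = 2.
For pile D, compute g(0), g(1), … with moves {3, 4, 7}:
k:     0  1  2  3  4  5  6  7  8
g(k):  0  0  0  1  1  1  2  2  2
So g(8) = 2.
By the Sprague-Grundy theorem, the Grundy value of a sum of independent games is the XOR of the component values.
Combined value = 1 XOR 1 XOR 2 XOR 2 = 0.

0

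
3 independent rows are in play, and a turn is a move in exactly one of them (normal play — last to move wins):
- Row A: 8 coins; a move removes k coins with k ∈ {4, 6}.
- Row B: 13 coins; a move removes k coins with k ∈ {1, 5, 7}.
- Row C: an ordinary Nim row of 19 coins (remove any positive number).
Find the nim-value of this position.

16

Grundy values for row A (subtraction set {4, 6}):
k:     0  1  2  3  4  5  6  7  8
g(k):  0  0  0  0  1  1  1  1  2
So g(8) = 2.
Build the Grundy sequence for row B with g(k) = mex{g(k−s) : s ∈ {1, 5, 7}, s ≤ k}:
k:     0  1  2  3  4  5  6  7  8  9 10 11 12 13
g(k):  0  1  0  1  0  1  0  1  0  1  0  1  0  1
So g(13) = 1.
Row C is a plain Nim row of size 19, so its Grundy value is 19.
By the Sprague-Grundy theorem, the Grundy value of a sum of independent games is the XOR of the component values.
Combined value = 2 XOR 1 XOR 19 = 16.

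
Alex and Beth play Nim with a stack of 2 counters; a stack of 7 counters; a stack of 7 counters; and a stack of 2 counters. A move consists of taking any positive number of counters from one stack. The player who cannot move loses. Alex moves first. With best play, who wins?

Beth wins

Compute the nim-sum pairwise:
2 ^ 7 = 5
5 ^ 7 = 2
2 ^ 2 = 0
The nim-sum is 0, so this is a P-position: the player to move is in a losing position under optimal play; Alex is about to move from it and so loses — Beth wins.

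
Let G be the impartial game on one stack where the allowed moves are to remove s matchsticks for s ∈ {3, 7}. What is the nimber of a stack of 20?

0

Grundy values for subtraction set {3, 7}:
k:     0  1  2  3  4  5  6  7  8  9 10 11 12 13 14 15 16 17 18 19 20
g(k):  0  0  0  1  1  1  0  2  2  1  0  0  0  1  1  1  0  2  2  1  0
So g(20) = 0.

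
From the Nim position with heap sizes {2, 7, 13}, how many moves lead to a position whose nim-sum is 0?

Compute the nim-sum pairwise:
2 ⊕ 7 = 5
5 ⊕ 13 = 8
The overall nim-sum is X = 8. A heap of size p has a winning move iff p XOR X < p (reduce it to p XOR X).
  2: 2 XOR 8 = 10 ≥ 2 — no move.
  7: 7 XOR 8 = 15 ≥ 7 — no move.
  13: 13 XOR 8 = 5 < 13 — winning move (to 5).
That gives 1 winning move.

1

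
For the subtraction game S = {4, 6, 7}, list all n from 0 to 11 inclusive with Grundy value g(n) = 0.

Build the Grundy sequence with g(k) = mex{g(k−s) : s ∈ {4, 6, 7}, s ≤ k}:
g(0) = mex{} = 0
g(1) = mex{} = 0
g(2) = mex{} = 0
g(3) = mex{} = 0
g(4) = mex{0} = 1
g(5) = mex{0} = 1
g(6) = mex{0} = 1
g(7) = mex{0} = 1
g(8) = mex{0,1} = 2
g(9) = mex{0,1} = 2
g(10) = mex{0,1} = 2
g(11) = mex{1} = 0
The P-positions (g = 0) in 0..11 are 0, 1, 2, 3, 11.

0, 1, 2, 3, 11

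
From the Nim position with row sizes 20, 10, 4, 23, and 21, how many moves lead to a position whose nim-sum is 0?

3

Nim-sum: 20 ⊕ 10 ⊕ 4 ⊕ 23 ⊕ 21 = 24.
The overall nim-sum is X = 24. A row of size p has a winning move iff p XOR X < p (reduce it to p XOR X).
  20: 20 XOR 24 = 12 < 20 — winning move (to 12).
  10: 10 XOR 24 = 18 ≥ 10 — no move.
  4: 4 XOR 24 = 28 ≥ 4 — no move.
  23: 23 XOR 24 = 15 < 23 — winning move (to 15).
  21: 21 XOR 24 = 13 < 21 — winning move (to 13).
That gives 3 winning moves.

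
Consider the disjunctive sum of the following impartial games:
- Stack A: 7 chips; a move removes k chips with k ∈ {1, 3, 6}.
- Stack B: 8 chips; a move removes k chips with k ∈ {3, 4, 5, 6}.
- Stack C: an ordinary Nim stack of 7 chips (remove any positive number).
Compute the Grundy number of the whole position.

6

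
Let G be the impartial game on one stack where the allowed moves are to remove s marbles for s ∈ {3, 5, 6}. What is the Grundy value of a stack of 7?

2

Grundy values for subtraction set {3, 5, 6}:
k:     0  1  2  3  4  5  6  7
g(k):  0  0  0  1  1  1  2  2
So g(7) = 2.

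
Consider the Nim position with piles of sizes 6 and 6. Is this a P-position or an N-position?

P-position

Bitwise XOR of the heap sizes:
  110  (6)
  110  (6)
  ---
  000  (0)
The nim-sum is 0, so this is a P-position: the player to move is in a losing position under optimal play.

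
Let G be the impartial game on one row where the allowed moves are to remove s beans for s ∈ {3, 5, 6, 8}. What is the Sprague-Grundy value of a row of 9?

3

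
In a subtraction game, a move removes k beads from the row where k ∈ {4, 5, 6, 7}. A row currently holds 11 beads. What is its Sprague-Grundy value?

Build the Grundy sequence with g(k) = mex{g(k−s) : s ∈ {4, 5, 6, 7}, s ≤ k}:
k:     0  1  2  3  4  5  6  7  8  9 10 11
g(k):  0  0  0  0  1  1  1  1  2  2  2  0
So g(11) = 0.

0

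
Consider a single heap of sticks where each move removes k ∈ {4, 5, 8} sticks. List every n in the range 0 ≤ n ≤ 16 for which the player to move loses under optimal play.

Build the Grundy sequence with g(k) = mex{g(k−s) : s ∈ {4, 5, 8}, s ≤ k}:
k:     0  1  2  3  4  5  6  7  8  9 10 11 12 13 14 15 16
g(k):  0  0  0  0  1  1  1  1  2  2  2  2  0  0  0  0  1
The P-positions (g = 0) in 0..16 are 0, 1, 2, 3, 12, 13, 14, 15.

0, 1, 2, 3, 12, 13, 14, 15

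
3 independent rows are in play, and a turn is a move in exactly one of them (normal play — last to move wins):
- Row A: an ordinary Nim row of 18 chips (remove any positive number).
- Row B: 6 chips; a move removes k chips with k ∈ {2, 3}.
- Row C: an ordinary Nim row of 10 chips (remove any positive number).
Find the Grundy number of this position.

24

Row A is a plain Nim row of size 18, so its Grundy value is 18.
Build the Grundy sequence for row B with g(k) = mex{g(k−s) : s ∈ {2, 3}, s ≤ k}:
k:     0  1  2  3  4  5  6
g(k):  0  0  1  1  2  0  0
So g(6) = 0.
Row C is a plain Nim row of size 10, so its Grundy value is 10.
By the Sprague-Grundy theorem, the Grundy value of a sum of independent games is the XOR of the component values.
Combined value = 18 ⊕ 0 ⊕ 10 = 24.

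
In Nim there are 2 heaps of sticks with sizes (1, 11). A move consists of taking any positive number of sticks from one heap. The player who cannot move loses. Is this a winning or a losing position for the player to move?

Winning position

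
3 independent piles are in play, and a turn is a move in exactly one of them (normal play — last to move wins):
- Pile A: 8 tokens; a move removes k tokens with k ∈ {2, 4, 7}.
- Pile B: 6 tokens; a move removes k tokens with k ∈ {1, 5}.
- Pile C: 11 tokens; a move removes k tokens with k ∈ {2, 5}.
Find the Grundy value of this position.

1

For pile A, compute g(0), g(1), … with moves {2, 4, 7}:
k:     0  1  2  3  4  5  6  7  8
g(k):  0  0  1  1  2  2  0  3  1
So g(8) = 1.
Build the Grundy sequence for pile B with g(k) = mex{g(k−s) : s ∈ {1, 5}, s ≤ k}:
g(0) = mex{} = 0
g(1) = mex{0} = 1
g(2) = mex{1} = 0
g(3) = mex{0} = 1
g(4) = mex{1} = 0
g(5) = mex{0} = 1
g(6) = mex{1} = 0
So g(6) = 0.
For pile C, compute g(0), g(1), … with moves {2, 5}:
g(0) = mex{} = 0
g(1) = mex{} = 0
g(2) = mex{0} = 1
g(3) = mex{0} = 1
g(4) = mex{1} = 0
g(5) = mex{0,1} = 2
g(6) = mex{0} = 1
g(7) = mex{1,2} = 0
g(8) = mex{1} = 0
g(9) = mex{0} = 1
g(10) = mex{0,2} = 1
g(11) = mex{1} = 0
So g(11) = 0.
By the Sprague-Grundy theorem, the Grundy value of a sum of independent games is the XOR of the component values.
Combined value = 1 ⊕ 0 ⊕ 0 = 1.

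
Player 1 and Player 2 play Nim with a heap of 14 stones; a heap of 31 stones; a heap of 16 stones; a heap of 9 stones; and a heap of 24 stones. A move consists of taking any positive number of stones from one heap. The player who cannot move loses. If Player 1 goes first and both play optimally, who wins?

Nim-sum: 14 ⊕ 31 ⊕ 16 ⊕ 9 ⊕ 24 = 16.
The nim-sum is 16 ≠ 0, so this is an N-position: the player to move can win; Player 1 has a winning move.

Player 1 wins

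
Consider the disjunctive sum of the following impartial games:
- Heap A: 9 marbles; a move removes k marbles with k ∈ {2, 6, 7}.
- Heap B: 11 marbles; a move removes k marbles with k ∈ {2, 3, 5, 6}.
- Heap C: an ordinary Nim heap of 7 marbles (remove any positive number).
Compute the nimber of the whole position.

Grundy values for heap A (subtraction set {2, 6, 7}):
g(0) = mex{} = 0
g(1) = mex{} = 0
g(2) = mex{0} = 1
g(3) = mex{0} = 1
g(4) = mex{1} = 0
g(5) = mex{1} = 0
g(6) = mex{0} = 1
g(7) = mex{0} = 1
g(8) = mex{0,1} = 2
g(9) = mex{1} = 0
So g(9) = 0.
Build the Grundy sequence for heap B with g(k) = mex{g(k−s) : s ∈ {2, 3, 5, 6}, s ≤ k}:
k:     0  1  2  3  4  5  6  7  8  9 10 11
g(k):  0  0  1  1  2  2  3  3  0  0  1  1
So g(11) = 1.
Heap C is a plain Nim heap of size 7, so its Grundy value is 7.
By the Sprague-Grundy theorem, the Grundy value of a sum of independent games is the XOR of the component values.
Combined value = 0 ⊕ 1 ⊕ 7 = 6.

6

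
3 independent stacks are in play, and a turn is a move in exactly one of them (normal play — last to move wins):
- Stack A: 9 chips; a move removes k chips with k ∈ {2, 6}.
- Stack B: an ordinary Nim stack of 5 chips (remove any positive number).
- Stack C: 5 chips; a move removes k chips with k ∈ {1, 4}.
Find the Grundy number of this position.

Grundy values for stack A (subtraction set {2, 6}):
g(0) = mex{} = 0
g(1) = mex{} = 0
g(2) = mex{0} = 1
g(3) = mex{0} = 1
g(4) = mex{1} = 0
g(5) = mex{1} = 0
g(6) = mex{0} = 1
g(7) = mex{0} = 1
g(8) = mex{1} = 0
g(9) = mex{1} = 0
So g(9) = 0.
Stack B is a plain Nim stack of size 5, so its Grundy value is 5.
Grundy values for stack C (subtraction set {1, 4}):
g(0) = mex{} = 0
g(1) = mex{0} = 1
g(2) = mex{1} = 0
g(3) = mex{0} = 1
g(4) = mex{0,1} = 2
g(5) = mex{1,2} = 0
So g(5) = 0.
The value of a disjunctive sum is the nim-sum of the parts.
Combined value = 0 ⊕ 5 ⊕ 0 = 5.

5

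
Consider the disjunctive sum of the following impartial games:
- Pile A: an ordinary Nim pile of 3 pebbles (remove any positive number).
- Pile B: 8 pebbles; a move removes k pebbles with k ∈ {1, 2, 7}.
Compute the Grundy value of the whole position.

1

Pile A is a plain Nim pile of size 3, so its Grundy value is 3.
For pile B, compute g(0), g(1), … with moves {1, 2, 7}:
k:     0  1  2  3  4  5  6  7  8
g(k):  0  1  2  0  1  2  0  1  2
So g(8) = 2.
By the Sprague-Grundy theorem, the Grundy value of a sum of independent games is the XOR of the component values.
Combined value = 3 ⊕ 2 = 1.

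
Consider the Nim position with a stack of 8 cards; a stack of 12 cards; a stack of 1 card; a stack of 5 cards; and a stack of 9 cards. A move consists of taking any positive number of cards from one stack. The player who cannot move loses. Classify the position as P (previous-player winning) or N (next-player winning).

N-position

Bitwise XOR of the heap sizes:
  1000  (8)
  1100  (12)
  0001  (1)
  0101  (5)
  1001  (9)
  ----
  1001  (9)
The nim-sum is 9 ≠ 0, so this is an N-position: the player to move can win.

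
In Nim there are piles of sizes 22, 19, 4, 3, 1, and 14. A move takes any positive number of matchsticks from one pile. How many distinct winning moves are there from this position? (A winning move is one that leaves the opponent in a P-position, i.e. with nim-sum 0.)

1

Nim-sum: 22 XOR 19 XOR 4 XOR 3 XOR 1 XOR 14 = 13.
The overall nim-sum is X = 13. A pile of size p has a winning move iff p XOR X < p (reduce it to p XOR X).
  22: 22 XOR 13 = 27 ≥ 22 — no move.
  19: 19 XOR 13 = 30 ≥ 19 — no move.
  4: 4 XOR 13 = 9 ≥ 4 — no move.
  3: 3 XOR 13 = 14 ≥ 3 — no move.
  1: 1 XOR 13 = 12 ≥ 1 — no move.
  14: 14 XOR 13 = 3 < 14 — winning move (to 3).
That gives 1 winning move.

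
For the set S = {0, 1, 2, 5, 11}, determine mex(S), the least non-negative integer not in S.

3

The values 0, 1, 2 are all present; 3 is the first non-negative integer missing from the set.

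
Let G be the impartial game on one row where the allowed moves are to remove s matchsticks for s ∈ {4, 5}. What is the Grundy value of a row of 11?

0

Build the Grundy sequence with g(k) = mex{g(k−s) : s ∈ {4, 5}, s ≤ k}:
g(0) = mex{} = 0
g(1) = mex{} = 0
g(2) = mex{} = 0
g(3) = mex{} = 0
g(4) = mex{0} = 1
g(5) = mex{0} = 1
g(6) = mex{0} = 1
g(7) = mex{0} = 1
g(8) = mex{0,1} = 2
g(9) = mex{1} = 0
g(10) = mex{1} = 0
g(11) = mex{1} = 0
So g(11) = 0.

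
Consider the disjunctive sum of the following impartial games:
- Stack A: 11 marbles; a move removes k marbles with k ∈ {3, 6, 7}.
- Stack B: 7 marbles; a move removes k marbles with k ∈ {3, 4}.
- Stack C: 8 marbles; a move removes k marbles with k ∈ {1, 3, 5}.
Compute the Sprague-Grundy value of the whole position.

0

For stack A, compute g(0), g(1), … with moves {3, 6, 7}:
g(0) = mex{} = 0
g(1) = mex{} = 0
g(2) = mex{} = 0
g(3) = mex{0} = 1
g(4) = mex{0} = 1
g(5) = mex{0} = 1
g(6) = mex{0,1} = 2
g(7) = mex{0,1} = 2
g(8) = mex{0,1} = 2
g(9) = mex{0,1,2} = 3
g(10) = mex{1,2} = 0
g(11) = mex{1,2} = 0
So g(11) = 0.
For stack B, compute g(0), g(1), … with moves {3, 4}:
k:     0  1  2  3  4  5  6  7
g(k):  0  0  0  1  1  1  2  0
So g(7) = 0.
Build the Grundy sequence for stack C with g(k) = mex{g(k−s) : s ∈ {1, 3, 5}, s ≤ k}:
g(0) = mex{} = 0
g(1) = mex{0} = 1
g(2) = mex{1} = 0
g(3) = mex{0} = 1
g(4) = mex{1} = 0
g(5) = mex{0} = 1
g(6) = mex{1} = 0
g(7) = mex{0} = 1
g(8) = mex{1} = 0
So g(8) = 0.
By the Sprague-Grundy theorem, the Grundy value of a sum of independent games is the XOR of the component values.
Combined value = 0 ⊕ 0 ⊕ 0 = 0.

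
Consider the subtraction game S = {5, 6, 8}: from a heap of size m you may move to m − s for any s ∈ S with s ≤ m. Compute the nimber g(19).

Compute g(0), g(1), … for moves {5, 6, 8}:
k:     0  1  2  3  4  5  6  7  8  9 10 11 12 13 14 15 16 17 18 19
g(k):  0  0  0  0  0  1  1  1  1  1  2  2  2  0  0  0  0  0  1  1
So g(19) = 1.

1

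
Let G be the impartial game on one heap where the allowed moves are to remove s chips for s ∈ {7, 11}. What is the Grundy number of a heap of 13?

Compute g(0), g(1), … for moves {7, 11}:
g(0) = mex{} = 0
g(1) = mex{} = 0
g(2) = mex{} = 0
g(3) = mex{} = 0
g(4) = mex{} = 0
g(5) = mex{} = 0
g(6) = mex{} = 0
g(7) = mex{0} = 1
g(8) = mex{0} = 1
g(9) = mex{0} = 1
g(10) = mex{0} = 1
g(11) = mex{0} = 1
g(12) = mex{0} = 1
g(13) = mex{0} = 1
So g(13) = 1.

1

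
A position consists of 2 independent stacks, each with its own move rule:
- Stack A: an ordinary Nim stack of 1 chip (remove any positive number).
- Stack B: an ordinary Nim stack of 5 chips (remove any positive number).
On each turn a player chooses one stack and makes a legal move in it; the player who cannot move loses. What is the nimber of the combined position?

4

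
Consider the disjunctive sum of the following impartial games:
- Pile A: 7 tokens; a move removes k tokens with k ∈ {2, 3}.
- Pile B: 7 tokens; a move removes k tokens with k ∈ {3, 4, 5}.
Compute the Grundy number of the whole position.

Grundy values for pile A (subtraction set {2, 3}):
k:     0  1  2  3  4  5  6  7
g(k):  0  0  1  1  2  0  0  1
So g(7) = 1.
Build the Grundy sequence for pile B with g(k) = mex{g(k−s) : s ∈ {3, 4, 5}, s ≤ k}:
k:     0  1  2  3  4  5  6  7
g(k):  0  0  0  1  1  1  2  2
So g(7) = 2.
By the Sprague-Grundy theorem, the Grundy value of a sum of independent games is the XOR of the component values.
Combined value = 1 ⊕ 2 = 3.

3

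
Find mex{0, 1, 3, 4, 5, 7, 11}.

The values 0, 1 are all present; 2 is the first non-negative integer missing from the set.

2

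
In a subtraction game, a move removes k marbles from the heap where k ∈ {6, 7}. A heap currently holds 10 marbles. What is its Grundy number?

1

Grundy values for subtraction set {6, 7}:
k:     0  1  2  3  4  5  6  7  8  9 10
g(k):  0  0  0  0  0  0  1  1  1  1  1
So g(10) = 1.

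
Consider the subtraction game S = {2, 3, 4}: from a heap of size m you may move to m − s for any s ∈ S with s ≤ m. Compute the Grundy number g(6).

0

Build the Grundy sequence with g(k) = mex{g(k−s) : s ∈ {2, 3, 4}, s ≤ k}:
k:     0  1  2  3  4  5  6
g(k):  0  0  1  1  2  2  0
So g(6) = 0.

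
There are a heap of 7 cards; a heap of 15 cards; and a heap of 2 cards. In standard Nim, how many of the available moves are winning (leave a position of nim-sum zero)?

1

Compute the nim-sum pairwise:
7 ^ 15 = 8
8 ^ 2 = 10
The overall nim-sum is X = 10. A heap of size p has a winning move iff p XOR X < p (reduce it to p XOR X).
  7: 7 XOR 10 = 13 ≥ 7 — no move.
  15: 15 XOR 10 = 5 < 15 — winning move (to 5).
  2: 2 XOR 10 = 8 ≥ 2 — no move.
That gives 1 winning move.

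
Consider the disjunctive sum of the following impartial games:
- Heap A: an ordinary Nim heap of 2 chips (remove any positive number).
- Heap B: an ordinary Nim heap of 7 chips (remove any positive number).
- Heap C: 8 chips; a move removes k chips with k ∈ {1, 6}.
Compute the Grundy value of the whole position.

4

Heap A is a plain Nim heap of size 2, so its Grundy value is 2.
Heap B is a plain Nim heap of size 7, so its Grundy value is 7.
Build the Grundy sequence for heap C with g(k) = mex{g(k−s) : s ∈ {1, 6}, s ≤ k}:
g(0) = mex{} = 0
g(1) = mex{0} = 1
g(2) = mex{1} = 0
g(3) = mex{0} = 1
g(4) = mex{1} = 0
g(5) = mex{0} = 1
g(6) = mex{0,1} = 2
g(7) = mex{1,2} = 0
g(8) = mex{0} = 1
So g(8) = 1.
The value of a disjunctive sum is the nim-sum of the parts.
Combined value = 2 XOR 7 XOR 1 = 4.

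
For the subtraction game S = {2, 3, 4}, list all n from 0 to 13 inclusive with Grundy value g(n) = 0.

0, 1, 6, 7, 12, 13

Build the Grundy sequence with g(k) = mex{g(k−s) : s ∈ {2, 3, 4}, s ≤ k}:
g(0) = mex{} = 0
g(1) = mex{} = 0
g(2) = mex{0} = 1
g(3) = mex{0} = 1
g(4) = mex{0,1} = 2
g(5) = mex{0,1} = 2
g(6) = mex{1,2} = 0
g(7) = mex{1,2} = 0
g(8) = mex{0,2} = 1
g(9) = mex{0,2} = 1
g(10) = mex{0,1} = 2
g(11) = mex{0,1} = 2
g(12) = mex{1,2} = 0
g(13) = mex{1,2} = 0
The P-positions (g = 0) in 0..13 are 0, 1, 6, 7, 12, 13.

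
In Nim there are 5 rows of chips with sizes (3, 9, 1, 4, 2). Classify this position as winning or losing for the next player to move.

Compute the nim-sum pairwise:
3 ^ 9 = 10
10 ^ 1 = 11
11 ^ 4 = 15
15 ^ 2 = 13
The nim-sum is 13 ≠ 0, so this is an N-position: the player to move can win.

Winning position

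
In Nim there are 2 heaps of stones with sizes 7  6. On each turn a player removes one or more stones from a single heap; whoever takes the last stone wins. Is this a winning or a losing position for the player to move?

Compute the nim-sum pairwise:
7 ^ 6 = 1
The nim-sum is 1 ≠ 0, so this is an N-position: the player to move can win.

Winning position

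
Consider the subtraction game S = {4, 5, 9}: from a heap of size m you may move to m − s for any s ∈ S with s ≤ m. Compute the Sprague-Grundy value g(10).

Grundy values for subtraction set {4, 5, 9}:
k:     0  1  2  3  4  5  6  7  8  9 10
g(k):  0  0  0  0  1  1  1  1  2  2  2
So g(10) = 2.

2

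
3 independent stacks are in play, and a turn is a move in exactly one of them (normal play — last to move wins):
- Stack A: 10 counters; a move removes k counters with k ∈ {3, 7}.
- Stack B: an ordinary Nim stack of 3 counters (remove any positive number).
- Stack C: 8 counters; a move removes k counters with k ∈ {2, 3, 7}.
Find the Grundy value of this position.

2

For stack A, compute g(0), g(1), … with moves {3, 7}:
k:     0  1  2  3  4  5  6  7  8  9 10
g(k):  0  0  0  1  1  1  0  2  2  1  0
So g(10) = 0.
Stack B is a plain Nim stack of size 3, so its Grundy value is 3.
Grundy values for stack C (subtraction set {2, 3, 7}):
g(0) = mex{} = 0
g(1) = mex{} = 0
g(2) = mex{0} = 1
g(3) = mex{0} = 1
g(4) = mex{0,1} = 2
g(5) = mex{1} = 0
g(6) = mex{1,2} = 0
g(7) = mex{0,2} = 1
g(8) = mex{0} = 1
So g(8) = 1.
The value of a disjunctive sum is the nim-sum of the parts.
Combined value = 0 ⊕ 3 ⊕ 1 = 2.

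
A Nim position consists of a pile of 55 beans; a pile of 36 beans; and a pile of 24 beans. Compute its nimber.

11

Compute the nim-sum pairwise:
55 ^ 36 = 19
19 ^ 24 = 11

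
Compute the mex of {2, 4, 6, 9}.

0 is not in the set, so the mex is 0.

0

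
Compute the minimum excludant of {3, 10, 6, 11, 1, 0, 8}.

2

The values 0, 1 are all present; 2 is the first non-negative integer missing from the set.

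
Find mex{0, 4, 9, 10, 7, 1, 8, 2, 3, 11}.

5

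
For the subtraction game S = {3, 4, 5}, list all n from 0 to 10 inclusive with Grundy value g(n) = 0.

Build the Grundy sequence with g(k) = mex{g(k−s) : s ∈ {3, 4, 5}, s ≤ k}:
k:     0  1  2  3  4  5  6  7  8  9 10
g(k):  0  0  0  1  1  1  2  2  0  0  0
The P-positions (g = 0) in 0..10 are 0, 1, 2, 8, 9, 10.

0, 1, 2, 8, 9, 10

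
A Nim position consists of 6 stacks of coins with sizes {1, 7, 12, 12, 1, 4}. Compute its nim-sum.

3

Nim-sum: 1 XOR 7 XOR 12 XOR 12 XOR 1 XOR 4 = 3.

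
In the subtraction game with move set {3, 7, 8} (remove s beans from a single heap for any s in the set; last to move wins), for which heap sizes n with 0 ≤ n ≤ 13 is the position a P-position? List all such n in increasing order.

0, 1, 2, 6, 11, 12

Build the Grundy sequence with g(k) = mex{g(k−s) : s ∈ {3, 7, 8}, s ≤ k}:
k:     0  1  2  3  4  5  6  7  8  9 10 11 12 13
g(k):  0  0  0  1  1  1  0  2  2  1  3  0  0  2
The P-positions (g = 0) in 0..13 are 0, 1, 2, 6, 11, 12.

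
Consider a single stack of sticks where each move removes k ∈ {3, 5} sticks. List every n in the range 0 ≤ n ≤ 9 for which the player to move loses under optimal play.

0, 1, 2, 8, 9

Build the Grundy sequence with g(k) = mex{g(k−s) : s ∈ {3, 5}, s ≤ k}:
k:     0  1  2  3  4  5  6  7  8  9
g(k):  0  0  0  1  1  1  2  2  0  0
The P-positions (g = 0) in 0..9 are 0, 1, 2, 8, 9.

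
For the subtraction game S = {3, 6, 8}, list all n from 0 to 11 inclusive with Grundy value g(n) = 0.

Compute g(0), g(1), … for moves {3, 6, 8}:
k:     0  1  2  3  4  5  6  7  8  9 10 11
g(k):  0  0  0  1  1  1  2  2  2  3  3  0
The P-positions (g = 0) in 0..11 are 0, 1, 2, 11.

0, 1, 2, 11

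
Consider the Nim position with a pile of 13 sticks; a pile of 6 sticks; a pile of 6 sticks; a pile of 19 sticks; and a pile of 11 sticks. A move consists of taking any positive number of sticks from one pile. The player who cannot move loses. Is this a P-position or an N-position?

N-position

Write each in binary and XOR column by column:
  01101  (13)
  00110  (6)
  00110  (6)
  10011  (19)
  01011  (11)
  -----
  10101  (21)
The nim-sum is 21 ≠ 0, so this is an N-position: the player to move can win.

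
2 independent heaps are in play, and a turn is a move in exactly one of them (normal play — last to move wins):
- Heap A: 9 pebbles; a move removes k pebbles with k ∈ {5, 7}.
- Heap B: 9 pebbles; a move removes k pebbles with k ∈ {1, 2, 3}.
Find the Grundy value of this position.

0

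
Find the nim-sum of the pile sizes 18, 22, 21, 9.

Compute the nim-sum pairwise:
18 ⊕ 22 = 4
4 ⊕ 21 = 17
17 ⊕ 9 = 24

24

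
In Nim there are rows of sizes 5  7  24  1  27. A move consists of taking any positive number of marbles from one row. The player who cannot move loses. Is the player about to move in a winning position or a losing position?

Losing position

Write each in binary and XOR column by column:
  00101  (5)
  00111  (7)
  11000  (24)
  00001  (1)
  11011  (27)
  -----
  00000  (0)
The nim-sum is 0, so this is a P-position: the player to move is in a losing position under optimal play.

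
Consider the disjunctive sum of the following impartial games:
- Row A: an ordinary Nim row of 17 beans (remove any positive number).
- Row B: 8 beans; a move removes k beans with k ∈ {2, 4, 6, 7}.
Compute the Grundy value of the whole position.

21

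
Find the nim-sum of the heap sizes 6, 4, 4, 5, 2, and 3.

2

Nim-sum: 6 ⊕ 4 ⊕ 4 ⊕ 5 ⊕ 2 ⊕ 3 = 2.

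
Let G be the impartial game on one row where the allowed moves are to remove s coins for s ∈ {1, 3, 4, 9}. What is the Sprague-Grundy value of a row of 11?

2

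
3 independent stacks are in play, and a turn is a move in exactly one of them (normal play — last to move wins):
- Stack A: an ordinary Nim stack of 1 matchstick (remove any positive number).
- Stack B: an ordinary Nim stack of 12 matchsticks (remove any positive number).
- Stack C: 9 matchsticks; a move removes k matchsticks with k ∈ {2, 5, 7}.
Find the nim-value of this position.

15

Stack A is a plain Nim stack of size 1, so its Grundy value is 1.
Stack B is a plain Nim stack of size 12, so its Grundy value is 12.
For stack C, compute g(0), g(1), … with moves {2, 5, 7}:
g(0) = mex{} = 0
g(1) = mex{} = 0
g(2) = mex{0} = 1
g(3) = mex{0} = 1
g(4) = mex{1} = 0
g(5) = mex{0,1} = 2
g(6) = mex{0} = 1
g(7) = mex{0,1,2} = 3
g(8) = mex{0,1} = 2
g(9) = mex{0,1,3} = 2
So g(9) = 2.
The value of a disjunctive sum is the nim-sum of the parts.
Combined value = 1 ⊕ 12 ⊕ 2 = 15.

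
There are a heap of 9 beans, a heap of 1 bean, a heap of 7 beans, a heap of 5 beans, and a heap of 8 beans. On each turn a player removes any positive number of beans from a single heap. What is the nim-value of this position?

Compute the nim-sum pairwise:
9 XOR 1 = 8
8 XOR 7 = 15
15 XOR 5 = 10
10 XOR 8 = 2

2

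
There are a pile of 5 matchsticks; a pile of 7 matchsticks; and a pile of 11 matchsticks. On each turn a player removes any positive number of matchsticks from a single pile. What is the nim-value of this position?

In binary:
  0101  (5)
  0111  (7)
  1011  (11)
  ----
  1001  (9)

9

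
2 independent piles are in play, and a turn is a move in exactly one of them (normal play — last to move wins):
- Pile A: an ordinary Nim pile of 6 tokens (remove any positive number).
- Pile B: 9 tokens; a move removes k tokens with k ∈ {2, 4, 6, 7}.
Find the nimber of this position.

Pile A is a plain Nim pile of size 6, so its Grundy value is 6.
Grundy values for pile B (subtraction set {2, 4, 6, 7}):
g(0) = mex{} = 0
g(1) = mex{} = 0
g(2) = mex{0} = 1
g(3) = mex{0} = 1
g(4) = mex{0,1} = 2
g(5) = mex{0,1} = 2
g(6) = mex{0,1,2} = 3
g(7) = mex{0,1,2} = 3
g(8) = mex{0,1,2,3} = 4
g(9) = mex{1,2,3} = 0
So g(9) = 0.
By the Sprague-Grundy theorem, the Grundy value of a sum of independent games is the XOR of the component values.
Combined value = 6 ⊕ 0 = 6.

6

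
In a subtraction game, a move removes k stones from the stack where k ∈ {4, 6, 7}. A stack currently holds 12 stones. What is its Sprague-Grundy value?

0

Grundy values for subtraction set {4, 6, 7}:
g(0) = mex{} = 0
g(1) = mex{} = 0
g(2) = mex{} = 0
g(3) = mex{} = 0
g(4) = mex{0} = 1
g(5) = mex{0} = 1
g(6) = mex{0} = 1
g(7) = mex{0} = 1
g(8) = mex{0,1} = 2
g(9) = mex{0,1} = 2
g(10) = mex{0,1} = 2
g(11) = mex{1} = 0
g(12) = mex{1,2} = 0
So g(12) = 0.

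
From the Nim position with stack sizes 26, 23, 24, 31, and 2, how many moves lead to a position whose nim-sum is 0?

3

Bitwise XOR of the heap sizes:
  11010  (26)
  10111  (23)
  11000  (24)
  11111  (31)
  00010  (2)
  -----
  01000  (8)
The overall nim-sum is X = 8. A stack of size p has a winning move iff p XOR X < p (reduce it to p XOR X).
  26: 26 XOR 8 = 18 < 26 — winning move (to 18).
  23: 23 XOR 8 = 31 ≥ 23 — no move.
  24: 24 XOR 8 = 16 < 24 — winning move (to 16).
  31: 31 XOR 8 = 23 < 31 — winning move (to 23).
  2: 2 XOR 8 = 10 ≥ 2 — no move.
That gives 3 winning moves.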